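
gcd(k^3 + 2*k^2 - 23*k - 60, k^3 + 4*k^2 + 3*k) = k + 3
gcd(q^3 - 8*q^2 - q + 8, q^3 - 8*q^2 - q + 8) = q^3 - 8*q^2 - q + 8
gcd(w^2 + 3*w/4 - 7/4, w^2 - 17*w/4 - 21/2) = w + 7/4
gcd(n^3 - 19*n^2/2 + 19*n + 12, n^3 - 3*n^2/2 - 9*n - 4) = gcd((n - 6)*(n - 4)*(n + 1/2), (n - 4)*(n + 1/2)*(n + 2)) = n^2 - 7*n/2 - 2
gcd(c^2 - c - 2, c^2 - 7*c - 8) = c + 1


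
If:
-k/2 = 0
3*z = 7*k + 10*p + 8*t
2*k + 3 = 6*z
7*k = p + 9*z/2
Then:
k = 0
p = -9/4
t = 3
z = 1/2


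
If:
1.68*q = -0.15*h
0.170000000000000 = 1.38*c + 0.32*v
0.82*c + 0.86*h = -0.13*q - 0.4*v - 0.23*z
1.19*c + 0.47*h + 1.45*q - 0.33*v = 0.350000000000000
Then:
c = 0.0310173577178117*z + 0.205150971257046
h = -0.238013898355321*z - 0.0316343670110059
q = 0.0212512409245822*z + 0.0028244970545541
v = -0.133762355158063*z - 0.353463563546012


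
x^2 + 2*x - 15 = (x - 3)*(x + 5)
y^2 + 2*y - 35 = (y - 5)*(y + 7)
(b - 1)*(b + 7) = b^2 + 6*b - 7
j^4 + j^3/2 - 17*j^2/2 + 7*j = j*(j - 2)*(j - 1)*(j + 7/2)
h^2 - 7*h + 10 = (h - 5)*(h - 2)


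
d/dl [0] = 0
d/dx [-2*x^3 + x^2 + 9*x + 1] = -6*x^2 + 2*x + 9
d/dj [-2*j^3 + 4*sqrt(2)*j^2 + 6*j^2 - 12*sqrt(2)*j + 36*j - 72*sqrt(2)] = -6*j^2 + 8*sqrt(2)*j + 12*j - 12*sqrt(2) + 36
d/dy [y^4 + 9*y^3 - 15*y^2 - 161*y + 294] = 4*y^3 + 27*y^2 - 30*y - 161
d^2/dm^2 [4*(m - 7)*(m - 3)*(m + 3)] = 24*m - 56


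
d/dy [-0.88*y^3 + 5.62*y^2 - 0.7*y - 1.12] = -2.64*y^2 + 11.24*y - 0.7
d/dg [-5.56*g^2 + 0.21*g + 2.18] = 0.21 - 11.12*g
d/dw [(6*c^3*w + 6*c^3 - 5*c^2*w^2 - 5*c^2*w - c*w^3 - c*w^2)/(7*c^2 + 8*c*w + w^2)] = c*(42*c^4 - 70*c^3*w - 83*c^3 - 67*c^2*w^2 - 26*c^2*w - 16*c*w^3 - 3*c*w^2 - w^4)/(49*c^4 + 112*c^3*w + 78*c^2*w^2 + 16*c*w^3 + w^4)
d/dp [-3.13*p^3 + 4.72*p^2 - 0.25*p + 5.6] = -9.39*p^2 + 9.44*p - 0.25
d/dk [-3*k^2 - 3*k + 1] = -6*k - 3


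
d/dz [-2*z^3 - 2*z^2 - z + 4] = -6*z^2 - 4*z - 1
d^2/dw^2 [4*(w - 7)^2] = 8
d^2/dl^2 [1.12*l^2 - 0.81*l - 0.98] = 2.24000000000000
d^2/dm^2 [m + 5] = 0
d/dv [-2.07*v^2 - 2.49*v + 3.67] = -4.14*v - 2.49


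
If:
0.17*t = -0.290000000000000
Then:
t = -1.71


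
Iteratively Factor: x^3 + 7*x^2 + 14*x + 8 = (x + 4)*(x^2 + 3*x + 2) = (x + 2)*(x + 4)*(x + 1)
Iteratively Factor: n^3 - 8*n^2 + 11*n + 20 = (n - 4)*(n^2 - 4*n - 5) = (n - 4)*(n + 1)*(n - 5)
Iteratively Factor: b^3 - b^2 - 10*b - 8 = (b + 2)*(b^2 - 3*b - 4) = (b + 1)*(b + 2)*(b - 4)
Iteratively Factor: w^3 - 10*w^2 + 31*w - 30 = (w - 2)*(w^2 - 8*w + 15) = (w - 3)*(w - 2)*(w - 5)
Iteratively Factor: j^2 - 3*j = (j - 3)*(j)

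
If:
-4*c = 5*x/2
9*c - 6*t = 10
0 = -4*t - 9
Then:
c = -7/18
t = -9/4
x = 28/45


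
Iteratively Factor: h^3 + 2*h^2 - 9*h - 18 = (h + 2)*(h^2 - 9) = (h + 2)*(h + 3)*(h - 3)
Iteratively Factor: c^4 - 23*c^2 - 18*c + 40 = (c + 2)*(c^3 - 2*c^2 - 19*c + 20) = (c + 2)*(c + 4)*(c^2 - 6*c + 5) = (c - 1)*(c + 2)*(c + 4)*(c - 5)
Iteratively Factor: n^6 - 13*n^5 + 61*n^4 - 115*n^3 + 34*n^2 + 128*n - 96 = (n - 4)*(n^5 - 9*n^4 + 25*n^3 - 15*n^2 - 26*n + 24) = (n - 4)*(n - 3)*(n^4 - 6*n^3 + 7*n^2 + 6*n - 8) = (n - 4)*(n - 3)*(n - 2)*(n^3 - 4*n^2 - n + 4) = (n - 4)*(n - 3)*(n - 2)*(n + 1)*(n^2 - 5*n + 4) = (n - 4)^2*(n - 3)*(n - 2)*(n + 1)*(n - 1)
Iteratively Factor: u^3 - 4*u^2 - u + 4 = (u - 4)*(u^2 - 1) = (u - 4)*(u + 1)*(u - 1)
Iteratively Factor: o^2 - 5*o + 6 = (o - 2)*(o - 3)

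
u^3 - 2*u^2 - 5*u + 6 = (u - 3)*(u - 1)*(u + 2)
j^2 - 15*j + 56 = (j - 8)*(j - 7)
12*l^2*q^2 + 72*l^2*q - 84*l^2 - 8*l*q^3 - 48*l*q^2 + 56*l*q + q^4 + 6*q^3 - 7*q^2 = (-6*l + q)*(-2*l + q)*(q - 1)*(q + 7)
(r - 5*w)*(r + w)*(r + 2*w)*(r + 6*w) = r^4 + 4*r^3*w - 25*r^2*w^2 - 88*r*w^3 - 60*w^4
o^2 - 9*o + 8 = (o - 8)*(o - 1)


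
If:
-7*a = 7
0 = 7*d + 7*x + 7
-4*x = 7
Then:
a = -1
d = 3/4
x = -7/4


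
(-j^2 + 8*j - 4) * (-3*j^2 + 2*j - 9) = 3*j^4 - 26*j^3 + 37*j^2 - 80*j + 36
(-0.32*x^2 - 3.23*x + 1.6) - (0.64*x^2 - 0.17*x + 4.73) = -0.96*x^2 - 3.06*x - 3.13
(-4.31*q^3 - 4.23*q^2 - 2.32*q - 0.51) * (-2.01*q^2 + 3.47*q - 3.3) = 8.6631*q^5 - 6.4534*q^4 + 4.20809999999999*q^3 + 6.9337*q^2 + 5.8863*q + 1.683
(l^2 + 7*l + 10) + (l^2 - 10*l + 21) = 2*l^2 - 3*l + 31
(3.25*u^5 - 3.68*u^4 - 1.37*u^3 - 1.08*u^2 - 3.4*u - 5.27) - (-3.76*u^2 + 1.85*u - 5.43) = 3.25*u^5 - 3.68*u^4 - 1.37*u^3 + 2.68*u^2 - 5.25*u + 0.16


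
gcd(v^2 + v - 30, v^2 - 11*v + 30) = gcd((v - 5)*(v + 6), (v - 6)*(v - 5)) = v - 5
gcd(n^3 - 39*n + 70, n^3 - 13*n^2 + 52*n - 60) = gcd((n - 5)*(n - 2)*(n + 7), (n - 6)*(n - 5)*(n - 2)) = n^2 - 7*n + 10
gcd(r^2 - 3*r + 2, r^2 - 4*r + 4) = r - 2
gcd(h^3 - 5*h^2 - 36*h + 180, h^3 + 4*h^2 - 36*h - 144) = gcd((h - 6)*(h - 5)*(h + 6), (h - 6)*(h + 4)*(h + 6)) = h^2 - 36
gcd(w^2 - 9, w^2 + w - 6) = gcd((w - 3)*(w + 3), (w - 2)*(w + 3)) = w + 3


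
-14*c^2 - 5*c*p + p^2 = (-7*c + p)*(2*c + p)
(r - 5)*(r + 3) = r^2 - 2*r - 15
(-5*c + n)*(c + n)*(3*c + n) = -15*c^3 - 17*c^2*n - c*n^2 + n^3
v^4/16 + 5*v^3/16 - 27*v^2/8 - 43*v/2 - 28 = (v/4 + 1/2)*(v/4 + 1)*(v - 8)*(v + 7)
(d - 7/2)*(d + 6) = d^2 + 5*d/2 - 21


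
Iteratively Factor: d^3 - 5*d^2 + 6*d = (d - 2)*(d^2 - 3*d) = (d - 3)*(d - 2)*(d)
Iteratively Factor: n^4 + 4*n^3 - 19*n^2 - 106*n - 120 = (n + 3)*(n^3 + n^2 - 22*n - 40) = (n + 2)*(n + 3)*(n^2 - n - 20) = (n + 2)*(n + 3)*(n + 4)*(n - 5)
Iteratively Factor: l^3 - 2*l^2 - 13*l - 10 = (l + 1)*(l^2 - 3*l - 10) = (l + 1)*(l + 2)*(l - 5)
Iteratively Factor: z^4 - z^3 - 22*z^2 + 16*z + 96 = (z + 4)*(z^3 - 5*z^2 - 2*z + 24) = (z - 4)*(z + 4)*(z^2 - z - 6) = (z - 4)*(z - 3)*(z + 4)*(z + 2)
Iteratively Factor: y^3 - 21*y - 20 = (y + 4)*(y^2 - 4*y - 5) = (y + 1)*(y + 4)*(y - 5)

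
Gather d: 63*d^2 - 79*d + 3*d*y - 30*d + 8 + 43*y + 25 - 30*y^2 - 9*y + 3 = 63*d^2 + d*(3*y - 109) - 30*y^2 + 34*y + 36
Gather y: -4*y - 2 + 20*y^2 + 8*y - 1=20*y^2 + 4*y - 3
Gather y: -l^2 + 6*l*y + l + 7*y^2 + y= -l^2 + l + 7*y^2 + y*(6*l + 1)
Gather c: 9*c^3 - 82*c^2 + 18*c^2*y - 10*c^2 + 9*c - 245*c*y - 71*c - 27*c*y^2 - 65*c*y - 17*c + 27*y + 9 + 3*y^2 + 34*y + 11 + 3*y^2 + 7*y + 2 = 9*c^3 + c^2*(18*y - 92) + c*(-27*y^2 - 310*y - 79) + 6*y^2 + 68*y + 22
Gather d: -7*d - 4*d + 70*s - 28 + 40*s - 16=-11*d + 110*s - 44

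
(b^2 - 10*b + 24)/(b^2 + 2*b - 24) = (b - 6)/(b + 6)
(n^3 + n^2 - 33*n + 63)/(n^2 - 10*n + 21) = (n^2 + 4*n - 21)/(n - 7)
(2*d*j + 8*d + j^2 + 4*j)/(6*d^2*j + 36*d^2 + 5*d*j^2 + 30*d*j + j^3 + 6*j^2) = (j + 4)/(3*d*j + 18*d + j^2 + 6*j)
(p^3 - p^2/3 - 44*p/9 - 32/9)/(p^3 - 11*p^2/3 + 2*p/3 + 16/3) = (p + 4/3)/(p - 2)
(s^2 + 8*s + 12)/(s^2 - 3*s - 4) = (s^2 + 8*s + 12)/(s^2 - 3*s - 4)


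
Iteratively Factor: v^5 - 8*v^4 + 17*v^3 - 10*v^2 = (v)*(v^4 - 8*v^3 + 17*v^2 - 10*v) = v*(v - 1)*(v^3 - 7*v^2 + 10*v) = v*(v - 2)*(v - 1)*(v^2 - 5*v) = v^2*(v - 2)*(v - 1)*(v - 5)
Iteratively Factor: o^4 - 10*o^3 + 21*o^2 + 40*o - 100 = (o - 5)*(o^3 - 5*o^2 - 4*o + 20) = (o - 5)*(o - 2)*(o^2 - 3*o - 10) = (o - 5)^2*(o - 2)*(o + 2)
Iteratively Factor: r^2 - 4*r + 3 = (r - 1)*(r - 3)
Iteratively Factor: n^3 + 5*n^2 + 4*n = (n + 1)*(n^2 + 4*n) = (n + 1)*(n + 4)*(n)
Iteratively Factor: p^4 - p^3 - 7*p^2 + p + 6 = (p - 3)*(p^3 + 2*p^2 - p - 2) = (p - 3)*(p - 1)*(p^2 + 3*p + 2) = (p - 3)*(p - 1)*(p + 2)*(p + 1)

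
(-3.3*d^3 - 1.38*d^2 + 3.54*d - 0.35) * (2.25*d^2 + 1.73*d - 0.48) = -7.425*d^5 - 8.814*d^4 + 7.1616*d^3 + 5.9991*d^2 - 2.3047*d + 0.168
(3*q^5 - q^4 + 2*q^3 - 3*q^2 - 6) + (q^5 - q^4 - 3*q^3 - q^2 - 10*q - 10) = 4*q^5 - 2*q^4 - q^3 - 4*q^2 - 10*q - 16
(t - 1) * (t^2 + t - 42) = t^3 - 43*t + 42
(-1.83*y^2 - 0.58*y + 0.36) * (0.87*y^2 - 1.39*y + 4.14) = -1.5921*y^4 + 2.0391*y^3 - 6.4568*y^2 - 2.9016*y + 1.4904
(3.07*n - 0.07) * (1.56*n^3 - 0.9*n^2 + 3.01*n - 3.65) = 4.7892*n^4 - 2.8722*n^3 + 9.3037*n^2 - 11.4162*n + 0.2555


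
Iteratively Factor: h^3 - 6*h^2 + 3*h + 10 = (h + 1)*(h^2 - 7*h + 10) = (h - 5)*(h + 1)*(h - 2)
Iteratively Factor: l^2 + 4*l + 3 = (l + 3)*(l + 1)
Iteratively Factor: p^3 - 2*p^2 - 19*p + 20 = (p - 1)*(p^2 - p - 20) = (p - 5)*(p - 1)*(p + 4)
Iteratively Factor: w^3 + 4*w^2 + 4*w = (w)*(w^2 + 4*w + 4) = w*(w + 2)*(w + 2)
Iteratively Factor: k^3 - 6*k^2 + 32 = (k - 4)*(k^2 - 2*k - 8) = (k - 4)^2*(k + 2)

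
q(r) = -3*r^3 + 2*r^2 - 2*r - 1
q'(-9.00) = -767.00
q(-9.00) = 2366.00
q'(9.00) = -695.00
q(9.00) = -2044.00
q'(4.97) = -204.43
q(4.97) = -329.83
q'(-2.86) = -87.06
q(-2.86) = 91.26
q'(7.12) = -429.77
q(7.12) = -996.68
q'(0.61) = -2.91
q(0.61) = -2.16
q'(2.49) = -47.84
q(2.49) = -39.89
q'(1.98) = -29.36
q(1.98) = -20.41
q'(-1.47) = -27.33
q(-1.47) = 15.79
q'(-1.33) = -23.24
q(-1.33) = 12.26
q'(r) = -9*r^2 + 4*r - 2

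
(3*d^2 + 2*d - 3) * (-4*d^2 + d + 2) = -12*d^4 - 5*d^3 + 20*d^2 + d - 6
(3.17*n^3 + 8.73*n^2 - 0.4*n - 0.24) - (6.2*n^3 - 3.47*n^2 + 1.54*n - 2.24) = -3.03*n^3 + 12.2*n^2 - 1.94*n + 2.0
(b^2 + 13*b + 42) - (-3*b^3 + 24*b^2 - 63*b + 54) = 3*b^3 - 23*b^2 + 76*b - 12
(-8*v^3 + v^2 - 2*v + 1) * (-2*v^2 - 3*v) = 16*v^5 + 22*v^4 + v^3 + 4*v^2 - 3*v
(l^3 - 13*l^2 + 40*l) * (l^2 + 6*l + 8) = l^5 - 7*l^4 - 30*l^3 + 136*l^2 + 320*l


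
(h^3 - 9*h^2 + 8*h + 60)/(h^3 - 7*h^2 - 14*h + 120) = (h + 2)/(h + 4)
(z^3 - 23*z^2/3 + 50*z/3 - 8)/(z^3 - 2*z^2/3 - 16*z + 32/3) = (z - 3)/(z + 4)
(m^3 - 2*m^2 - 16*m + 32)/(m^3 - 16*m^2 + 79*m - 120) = (m^3 - 2*m^2 - 16*m + 32)/(m^3 - 16*m^2 + 79*m - 120)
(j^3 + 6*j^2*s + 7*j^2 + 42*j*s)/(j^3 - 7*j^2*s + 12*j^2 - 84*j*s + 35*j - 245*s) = j*(-j - 6*s)/(-j^2 + 7*j*s - 5*j + 35*s)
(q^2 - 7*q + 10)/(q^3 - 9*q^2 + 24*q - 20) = 1/(q - 2)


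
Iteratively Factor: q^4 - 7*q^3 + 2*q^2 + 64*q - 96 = (q - 2)*(q^3 - 5*q^2 - 8*q + 48) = (q - 4)*(q - 2)*(q^2 - q - 12) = (q - 4)*(q - 2)*(q + 3)*(q - 4)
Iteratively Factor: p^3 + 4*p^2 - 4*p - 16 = (p + 4)*(p^2 - 4) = (p + 2)*(p + 4)*(p - 2)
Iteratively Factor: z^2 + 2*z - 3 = (z + 3)*(z - 1)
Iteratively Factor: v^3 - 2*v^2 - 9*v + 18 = (v - 2)*(v^2 - 9) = (v - 2)*(v + 3)*(v - 3)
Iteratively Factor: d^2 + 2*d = (d)*(d + 2)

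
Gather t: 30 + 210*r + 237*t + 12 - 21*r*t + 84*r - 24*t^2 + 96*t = 294*r - 24*t^2 + t*(333 - 21*r) + 42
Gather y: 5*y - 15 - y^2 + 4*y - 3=-y^2 + 9*y - 18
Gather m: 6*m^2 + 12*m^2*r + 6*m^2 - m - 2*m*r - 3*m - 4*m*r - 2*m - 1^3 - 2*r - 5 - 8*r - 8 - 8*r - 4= m^2*(12*r + 12) + m*(-6*r - 6) - 18*r - 18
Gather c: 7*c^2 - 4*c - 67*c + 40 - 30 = 7*c^2 - 71*c + 10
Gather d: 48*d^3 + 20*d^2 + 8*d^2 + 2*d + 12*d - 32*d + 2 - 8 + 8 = 48*d^3 + 28*d^2 - 18*d + 2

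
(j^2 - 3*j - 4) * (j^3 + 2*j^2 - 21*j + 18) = j^5 - j^4 - 31*j^3 + 73*j^2 + 30*j - 72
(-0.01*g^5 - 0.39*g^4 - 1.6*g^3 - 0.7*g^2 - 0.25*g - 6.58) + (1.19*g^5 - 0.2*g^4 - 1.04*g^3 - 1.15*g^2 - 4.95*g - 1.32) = 1.18*g^5 - 0.59*g^4 - 2.64*g^3 - 1.85*g^2 - 5.2*g - 7.9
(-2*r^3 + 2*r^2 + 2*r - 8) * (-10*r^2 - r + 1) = 20*r^5 - 18*r^4 - 24*r^3 + 80*r^2 + 10*r - 8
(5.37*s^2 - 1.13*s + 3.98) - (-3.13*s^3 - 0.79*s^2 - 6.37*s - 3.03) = 3.13*s^3 + 6.16*s^2 + 5.24*s + 7.01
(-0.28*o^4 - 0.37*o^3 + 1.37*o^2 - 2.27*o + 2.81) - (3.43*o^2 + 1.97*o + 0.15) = -0.28*o^4 - 0.37*o^3 - 2.06*o^2 - 4.24*o + 2.66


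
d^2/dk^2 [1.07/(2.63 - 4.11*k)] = -36.149094/(4.11*k - 2.63)^3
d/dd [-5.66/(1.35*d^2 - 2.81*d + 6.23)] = (15.282*d - 15.9046)/(1.35*d^2 - 2.81*d + 6.23)^2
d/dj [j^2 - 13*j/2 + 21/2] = 2*j - 13/2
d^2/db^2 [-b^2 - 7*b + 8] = -2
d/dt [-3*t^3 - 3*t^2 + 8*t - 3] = -9*t^2 - 6*t + 8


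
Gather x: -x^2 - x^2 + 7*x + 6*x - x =-2*x^2 + 12*x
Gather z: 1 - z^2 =1 - z^2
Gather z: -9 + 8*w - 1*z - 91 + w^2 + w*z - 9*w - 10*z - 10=w^2 - w + z*(w - 11) - 110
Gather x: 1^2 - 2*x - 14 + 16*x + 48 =14*x + 35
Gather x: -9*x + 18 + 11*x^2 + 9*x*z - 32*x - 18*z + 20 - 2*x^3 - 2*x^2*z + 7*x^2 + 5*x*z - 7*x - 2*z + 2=-2*x^3 + x^2*(18 - 2*z) + x*(14*z - 48) - 20*z + 40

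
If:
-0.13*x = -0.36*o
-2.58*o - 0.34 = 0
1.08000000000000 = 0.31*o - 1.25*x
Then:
No Solution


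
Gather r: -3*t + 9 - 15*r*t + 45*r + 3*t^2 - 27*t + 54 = r*(45 - 15*t) + 3*t^2 - 30*t + 63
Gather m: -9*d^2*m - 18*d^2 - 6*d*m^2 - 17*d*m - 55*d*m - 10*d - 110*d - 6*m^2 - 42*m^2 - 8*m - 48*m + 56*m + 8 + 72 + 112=-18*d^2 - 120*d + m^2*(-6*d - 48) + m*(-9*d^2 - 72*d) + 192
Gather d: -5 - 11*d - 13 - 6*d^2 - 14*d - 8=-6*d^2 - 25*d - 26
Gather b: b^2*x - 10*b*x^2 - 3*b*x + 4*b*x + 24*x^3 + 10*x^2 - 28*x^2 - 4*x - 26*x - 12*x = b^2*x + b*(-10*x^2 + x) + 24*x^3 - 18*x^2 - 42*x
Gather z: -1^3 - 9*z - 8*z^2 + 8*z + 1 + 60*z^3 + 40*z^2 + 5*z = 60*z^3 + 32*z^2 + 4*z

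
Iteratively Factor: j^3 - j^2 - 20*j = (j - 5)*(j^2 + 4*j) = j*(j - 5)*(j + 4)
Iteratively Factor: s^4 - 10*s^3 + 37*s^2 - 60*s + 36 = (s - 3)*(s^3 - 7*s^2 + 16*s - 12) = (s - 3)*(s - 2)*(s^2 - 5*s + 6) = (s - 3)*(s - 2)^2*(s - 3)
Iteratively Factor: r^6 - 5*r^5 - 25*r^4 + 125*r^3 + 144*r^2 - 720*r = (r - 5)*(r^5 - 25*r^3 + 144*r) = (r - 5)*(r + 4)*(r^4 - 4*r^3 - 9*r^2 + 36*r) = (r - 5)*(r - 3)*(r + 4)*(r^3 - r^2 - 12*r) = (r - 5)*(r - 3)*(r + 3)*(r + 4)*(r^2 - 4*r) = r*(r - 5)*(r - 3)*(r + 3)*(r + 4)*(r - 4)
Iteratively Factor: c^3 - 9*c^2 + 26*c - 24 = (c - 2)*(c^2 - 7*c + 12) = (c - 3)*(c - 2)*(c - 4)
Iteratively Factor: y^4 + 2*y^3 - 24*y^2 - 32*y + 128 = (y + 4)*(y^3 - 2*y^2 - 16*y + 32) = (y - 2)*(y + 4)*(y^2 - 16) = (y - 2)*(y + 4)^2*(y - 4)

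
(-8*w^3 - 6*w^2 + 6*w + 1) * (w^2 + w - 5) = -8*w^5 - 14*w^4 + 40*w^3 + 37*w^2 - 29*w - 5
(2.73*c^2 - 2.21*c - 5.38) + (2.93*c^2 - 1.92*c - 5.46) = 5.66*c^2 - 4.13*c - 10.84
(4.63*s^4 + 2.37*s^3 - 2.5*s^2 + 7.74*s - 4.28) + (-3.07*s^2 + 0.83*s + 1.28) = 4.63*s^4 + 2.37*s^3 - 5.57*s^2 + 8.57*s - 3.0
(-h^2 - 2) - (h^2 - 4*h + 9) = -2*h^2 + 4*h - 11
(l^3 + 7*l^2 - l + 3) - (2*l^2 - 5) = l^3 + 5*l^2 - l + 8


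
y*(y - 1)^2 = y^3 - 2*y^2 + y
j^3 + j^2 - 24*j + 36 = (j - 3)*(j - 2)*(j + 6)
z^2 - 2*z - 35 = (z - 7)*(z + 5)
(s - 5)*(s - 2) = s^2 - 7*s + 10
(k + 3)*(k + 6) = k^2 + 9*k + 18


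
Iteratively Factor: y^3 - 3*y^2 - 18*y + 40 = (y + 4)*(y^2 - 7*y + 10) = (y - 2)*(y + 4)*(y - 5)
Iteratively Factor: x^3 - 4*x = (x - 2)*(x^2 + 2*x) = x*(x - 2)*(x + 2)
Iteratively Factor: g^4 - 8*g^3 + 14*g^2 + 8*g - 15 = (g - 3)*(g^3 - 5*g^2 - g + 5) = (g - 3)*(g - 1)*(g^2 - 4*g - 5) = (g - 3)*(g - 1)*(g + 1)*(g - 5)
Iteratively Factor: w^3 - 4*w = (w - 2)*(w^2 + 2*w) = (w - 2)*(w + 2)*(w)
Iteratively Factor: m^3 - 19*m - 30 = (m + 3)*(m^2 - 3*m - 10) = (m + 2)*(m + 3)*(m - 5)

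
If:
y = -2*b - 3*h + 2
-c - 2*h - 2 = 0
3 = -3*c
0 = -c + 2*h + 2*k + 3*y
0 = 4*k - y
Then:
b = 7/4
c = -1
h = -1/2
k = 0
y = 0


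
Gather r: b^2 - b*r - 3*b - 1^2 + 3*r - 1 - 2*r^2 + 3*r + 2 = b^2 - 3*b - 2*r^2 + r*(6 - b)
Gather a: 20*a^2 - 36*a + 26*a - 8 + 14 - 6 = 20*a^2 - 10*a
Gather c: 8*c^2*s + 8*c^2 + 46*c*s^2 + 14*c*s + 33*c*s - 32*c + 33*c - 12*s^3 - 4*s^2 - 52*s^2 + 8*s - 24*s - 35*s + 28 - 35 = c^2*(8*s + 8) + c*(46*s^2 + 47*s + 1) - 12*s^3 - 56*s^2 - 51*s - 7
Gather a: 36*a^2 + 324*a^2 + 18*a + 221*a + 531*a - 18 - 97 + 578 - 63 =360*a^2 + 770*a + 400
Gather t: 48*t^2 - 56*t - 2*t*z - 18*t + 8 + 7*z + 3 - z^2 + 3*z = 48*t^2 + t*(-2*z - 74) - z^2 + 10*z + 11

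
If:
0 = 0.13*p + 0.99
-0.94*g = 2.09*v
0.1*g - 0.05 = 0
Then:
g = 0.50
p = -7.62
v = -0.22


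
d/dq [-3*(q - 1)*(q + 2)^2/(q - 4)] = 3*(q + 2)*(-3*q*(q - 4) + (q - 1)*(q + 2))/(q - 4)^2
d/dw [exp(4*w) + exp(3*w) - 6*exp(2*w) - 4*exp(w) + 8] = (4*exp(3*w) + 3*exp(2*w) - 12*exp(w) - 4)*exp(w)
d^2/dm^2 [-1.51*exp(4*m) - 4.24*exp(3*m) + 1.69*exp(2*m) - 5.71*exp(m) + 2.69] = (-24.16*exp(3*m) - 38.16*exp(2*m) + 6.76*exp(m) - 5.71)*exp(m)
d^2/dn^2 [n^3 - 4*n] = 6*n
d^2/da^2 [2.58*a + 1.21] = 0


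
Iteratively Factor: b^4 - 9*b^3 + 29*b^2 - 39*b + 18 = (b - 1)*(b^3 - 8*b^2 + 21*b - 18) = (b - 2)*(b - 1)*(b^2 - 6*b + 9) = (b - 3)*(b - 2)*(b - 1)*(b - 3)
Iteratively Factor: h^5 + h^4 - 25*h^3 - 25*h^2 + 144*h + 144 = (h - 3)*(h^4 + 4*h^3 - 13*h^2 - 64*h - 48) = (h - 3)*(h + 1)*(h^3 + 3*h^2 - 16*h - 48) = (h - 4)*(h - 3)*(h + 1)*(h^2 + 7*h + 12) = (h - 4)*(h - 3)*(h + 1)*(h + 3)*(h + 4)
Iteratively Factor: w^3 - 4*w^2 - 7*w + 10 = (w - 1)*(w^2 - 3*w - 10) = (w - 5)*(w - 1)*(w + 2)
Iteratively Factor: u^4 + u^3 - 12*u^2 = (u - 3)*(u^3 + 4*u^2) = (u - 3)*(u + 4)*(u^2) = u*(u - 3)*(u + 4)*(u)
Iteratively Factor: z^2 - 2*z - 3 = (z + 1)*(z - 3)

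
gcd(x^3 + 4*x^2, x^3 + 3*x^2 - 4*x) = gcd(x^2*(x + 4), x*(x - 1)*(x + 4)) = x^2 + 4*x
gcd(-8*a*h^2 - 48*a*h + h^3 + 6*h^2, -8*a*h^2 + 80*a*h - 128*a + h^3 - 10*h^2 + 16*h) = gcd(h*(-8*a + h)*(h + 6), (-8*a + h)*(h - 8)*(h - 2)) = 8*a - h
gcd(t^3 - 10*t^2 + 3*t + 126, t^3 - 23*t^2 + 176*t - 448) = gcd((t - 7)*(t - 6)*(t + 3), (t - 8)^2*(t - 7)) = t - 7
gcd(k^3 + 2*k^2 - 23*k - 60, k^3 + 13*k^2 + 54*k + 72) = k^2 + 7*k + 12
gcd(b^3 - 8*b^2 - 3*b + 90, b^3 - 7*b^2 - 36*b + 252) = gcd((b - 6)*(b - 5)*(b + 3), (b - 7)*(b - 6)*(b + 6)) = b - 6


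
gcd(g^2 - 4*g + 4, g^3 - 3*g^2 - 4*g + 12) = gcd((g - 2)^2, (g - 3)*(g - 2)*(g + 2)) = g - 2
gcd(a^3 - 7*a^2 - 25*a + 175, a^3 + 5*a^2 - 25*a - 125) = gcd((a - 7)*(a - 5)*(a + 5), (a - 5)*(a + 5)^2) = a^2 - 25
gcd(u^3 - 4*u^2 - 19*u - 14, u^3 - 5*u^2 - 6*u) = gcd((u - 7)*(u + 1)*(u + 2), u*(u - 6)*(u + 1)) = u + 1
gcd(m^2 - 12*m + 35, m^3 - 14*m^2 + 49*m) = m - 7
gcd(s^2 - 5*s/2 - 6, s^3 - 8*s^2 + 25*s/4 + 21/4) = 1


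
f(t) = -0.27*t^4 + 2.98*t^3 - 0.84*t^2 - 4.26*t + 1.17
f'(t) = -1.08*t^3 + 8.94*t^2 - 1.68*t - 4.26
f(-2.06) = -24.53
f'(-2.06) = 46.58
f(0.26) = 0.06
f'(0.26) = -4.11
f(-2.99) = -94.84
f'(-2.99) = 109.56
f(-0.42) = 2.58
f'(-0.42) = -1.90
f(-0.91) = 1.92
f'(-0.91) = 5.49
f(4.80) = 147.61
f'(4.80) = 74.21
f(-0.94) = 1.75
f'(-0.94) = 6.12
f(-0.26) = 2.17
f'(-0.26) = -3.20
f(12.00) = -620.19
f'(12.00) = -603.30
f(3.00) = 39.42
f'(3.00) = 42.00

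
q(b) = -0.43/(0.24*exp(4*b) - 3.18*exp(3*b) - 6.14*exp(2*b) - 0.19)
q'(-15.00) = 0.00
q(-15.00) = 2.26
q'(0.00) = -0.10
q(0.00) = 0.05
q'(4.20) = 0.00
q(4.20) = -0.00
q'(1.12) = -0.01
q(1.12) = 0.00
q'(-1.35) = -0.98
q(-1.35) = 0.65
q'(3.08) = 0.00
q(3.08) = -0.00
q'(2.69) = 0.14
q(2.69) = 0.00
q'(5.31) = 0.00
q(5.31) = -0.00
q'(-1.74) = -1.18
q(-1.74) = 1.09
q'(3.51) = 0.00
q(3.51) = -0.00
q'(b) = -0.43*(-0.96*exp(4*b) + 9.54*exp(3*b) + 12.28*exp(2*b))/(0.24*exp(4*b) - 3.18*exp(3*b) - 6.14*exp(2*b) - 0.19)^2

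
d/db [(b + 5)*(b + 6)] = 2*b + 11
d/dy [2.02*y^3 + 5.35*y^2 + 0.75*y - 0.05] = 6.06*y^2 + 10.7*y + 0.75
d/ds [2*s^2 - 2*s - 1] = 4*s - 2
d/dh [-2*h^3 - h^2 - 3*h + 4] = -6*h^2 - 2*h - 3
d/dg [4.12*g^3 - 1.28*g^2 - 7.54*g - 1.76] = 12.36*g^2 - 2.56*g - 7.54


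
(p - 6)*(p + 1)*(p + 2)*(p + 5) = p^4 + 2*p^3 - 31*p^2 - 92*p - 60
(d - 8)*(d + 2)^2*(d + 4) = d^4 - 44*d^2 - 144*d - 128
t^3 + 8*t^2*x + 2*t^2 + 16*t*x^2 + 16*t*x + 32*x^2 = (t + 2)*(t + 4*x)^2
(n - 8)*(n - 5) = n^2 - 13*n + 40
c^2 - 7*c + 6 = (c - 6)*(c - 1)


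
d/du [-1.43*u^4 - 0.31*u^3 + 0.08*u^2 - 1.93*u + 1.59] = -5.72*u^3 - 0.93*u^2 + 0.16*u - 1.93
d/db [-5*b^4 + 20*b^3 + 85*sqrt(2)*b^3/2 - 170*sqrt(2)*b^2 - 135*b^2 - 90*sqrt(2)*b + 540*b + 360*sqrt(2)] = -20*b^3 + 60*b^2 + 255*sqrt(2)*b^2/2 - 340*sqrt(2)*b - 270*b - 90*sqrt(2) + 540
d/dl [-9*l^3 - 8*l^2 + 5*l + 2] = -27*l^2 - 16*l + 5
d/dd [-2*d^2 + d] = 1 - 4*d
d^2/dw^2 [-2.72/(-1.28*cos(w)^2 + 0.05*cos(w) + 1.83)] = (17.825792*(1 - cos(w)^2)^2 - 0.52224*cos(w)^3 + 34.405008*cos(w)^2 + 0.7956*cos(w) - 30.582048)/(-1.28*cos(w)^2 + 0.05*cos(w) + 1.83)^3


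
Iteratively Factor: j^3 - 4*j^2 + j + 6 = (j - 3)*(j^2 - j - 2) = (j - 3)*(j - 2)*(j + 1)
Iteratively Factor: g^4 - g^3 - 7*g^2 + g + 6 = (g - 1)*(g^3 - 7*g - 6) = (g - 1)*(g + 1)*(g^2 - g - 6) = (g - 1)*(g + 1)*(g + 2)*(g - 3)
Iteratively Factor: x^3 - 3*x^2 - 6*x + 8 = (x + 2)*(x^2 - 5*x + 4) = (x - 4)*(x + 2)*(x - 1)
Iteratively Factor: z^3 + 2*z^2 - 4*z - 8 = (z + 2)*(z^2 - 4) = (z - 2)*(z + 2)*(z + 2)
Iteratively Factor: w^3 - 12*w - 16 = (w + 2)*(w^2 - 2*w - 8) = (w - 4)*(w + 2)*(w + 2)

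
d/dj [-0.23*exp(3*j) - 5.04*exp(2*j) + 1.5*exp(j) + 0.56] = (-0.69*exp(2*j) - 10.08*exp(j) + 1.5)*exp(j)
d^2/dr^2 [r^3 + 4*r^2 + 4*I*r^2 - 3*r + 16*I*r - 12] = 6*r + 8 + 8*I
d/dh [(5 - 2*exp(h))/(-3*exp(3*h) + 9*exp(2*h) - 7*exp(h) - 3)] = (-12*exp(3*h) + 63*exp(2*h) - 90*exp(h) + 41)*exp(h)/(9*exp(6*h) - 54*exp(5*h) + 123*exp(4*h) - 108*exp(3*h) - 5*exp(2*h) + 42*exp(h) + 9)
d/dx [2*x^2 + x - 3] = 4*x + 1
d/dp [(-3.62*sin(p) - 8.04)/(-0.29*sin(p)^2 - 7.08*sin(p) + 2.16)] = (-4.6632*sin(p) + 0.5249*cos(2*p) - 65.2673)*cos(p)/(0.29*sin(p)^2 + 7.08*sin(p) - 2.16)^2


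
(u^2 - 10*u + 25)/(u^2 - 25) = (u - 5)/(u + 5)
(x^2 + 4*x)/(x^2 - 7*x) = (x + 4)/(x - 7)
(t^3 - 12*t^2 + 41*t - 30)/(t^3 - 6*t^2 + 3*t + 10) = (t^2 - 7*t + 6)/(t^2 - t - 2)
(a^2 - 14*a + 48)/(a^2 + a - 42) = (a - 8)/(a + 7)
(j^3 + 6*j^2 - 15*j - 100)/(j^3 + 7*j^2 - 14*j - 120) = (j + 5)/(j + 6)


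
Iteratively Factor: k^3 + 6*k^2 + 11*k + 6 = (k + 3)*(k^2 + 3*k + 2) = (k + 1)*(k + 3)*(k + 2)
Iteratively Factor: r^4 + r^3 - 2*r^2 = (r)*(r^3 + r^2 - 2*r) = r^2*(r^2 + r - 2) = r^2*(r + 2)*(r - 1)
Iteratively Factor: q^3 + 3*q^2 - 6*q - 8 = (q + 1)*(q^2 + 2*q - 8) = (q + 1)*(q + 4)*(q - 2)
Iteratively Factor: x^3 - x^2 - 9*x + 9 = (x - 3)*(x^2 + 2*x - 3) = (x - 3)*(x + 3)*(x - 1)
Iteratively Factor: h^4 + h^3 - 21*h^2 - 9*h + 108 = (h - 3)*(h^3 + 4*h^2 - 9*h - 36) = (h - 3)*(h + 4)*(h^2 - 9) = (h - 3)^2*(h + 4)*(h + 3)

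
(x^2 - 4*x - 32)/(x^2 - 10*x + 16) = (x + 4)/(x - 2)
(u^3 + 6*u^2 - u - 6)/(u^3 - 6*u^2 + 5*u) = (u^2 + 7*u + 6)/(u*(u - 5))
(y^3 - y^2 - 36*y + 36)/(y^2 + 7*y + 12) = (y^3 - y^2 - 36*y + 36)/(y^2 + 7*y + 12)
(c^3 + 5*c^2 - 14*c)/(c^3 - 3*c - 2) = c*(c + 7)/(c^2 + 2*c + 1)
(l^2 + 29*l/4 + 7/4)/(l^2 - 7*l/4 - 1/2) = (l + 7)/(l - 2)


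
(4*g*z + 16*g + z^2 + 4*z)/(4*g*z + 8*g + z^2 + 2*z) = (z + 4)/(z + 2)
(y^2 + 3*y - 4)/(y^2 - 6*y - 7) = (-y^2 - 3*y + 4)/(-y^2 + 6*y + 7)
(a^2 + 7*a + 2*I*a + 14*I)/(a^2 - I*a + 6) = (a + 7)/(a - 3*I)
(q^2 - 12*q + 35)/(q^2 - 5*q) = (q - 7)/q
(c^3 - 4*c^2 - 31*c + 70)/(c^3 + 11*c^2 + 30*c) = (c^2 - 9*c + 14)/(c*(c + 6))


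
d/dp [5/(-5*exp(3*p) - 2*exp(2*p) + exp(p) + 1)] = (75*exp(2*p) + 20*exp(p) - 5)*exp(p)/(5*exp(3*p) + 2*exp(2*p) - exp(p) - 1)^2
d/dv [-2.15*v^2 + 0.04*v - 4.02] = 0.04 - 4.3*v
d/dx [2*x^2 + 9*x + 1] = 4*x + 9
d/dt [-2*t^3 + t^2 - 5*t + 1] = -6*t^2 + 2*t - 5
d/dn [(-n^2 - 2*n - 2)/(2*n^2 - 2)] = (n^2 + 3*n + 1)/(n^4 - 2*n^2 + 1)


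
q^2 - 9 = (q - 3)*(q + 3)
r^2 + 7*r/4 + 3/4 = (r + 3/4)*(r + 1)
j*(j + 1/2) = j^2 + j/2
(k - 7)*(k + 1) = k^2 - 6*k - 7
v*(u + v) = u*v + v^2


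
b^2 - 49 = (b - 7)*(b + 7)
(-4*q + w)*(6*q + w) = -24*q^2 + 2*q*w + w^2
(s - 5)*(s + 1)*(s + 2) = s^3 - 2*s^2 - 13*s - 10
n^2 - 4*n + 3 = (n - 3)*(n - 1)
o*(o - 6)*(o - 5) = o^3 - 11*o^2 + 30*o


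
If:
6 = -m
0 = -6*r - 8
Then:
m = -6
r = -4/3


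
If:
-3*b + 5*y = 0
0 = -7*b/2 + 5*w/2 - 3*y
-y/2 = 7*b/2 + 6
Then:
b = -30/19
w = -318/95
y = -18/19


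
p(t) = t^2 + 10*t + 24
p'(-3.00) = 4.00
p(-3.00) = 3.00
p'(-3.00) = 4.00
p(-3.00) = 3.00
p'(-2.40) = 5.20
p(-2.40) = 5.76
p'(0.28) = 10.56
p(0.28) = 26.88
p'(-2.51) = 4.98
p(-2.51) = 5.20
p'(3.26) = 16.52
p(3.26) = 67.23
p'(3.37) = 16.74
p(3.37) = 69.06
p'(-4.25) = 1.50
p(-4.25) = -0.44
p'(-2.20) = 5.60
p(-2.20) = 6.84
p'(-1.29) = 7.42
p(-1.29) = 12.76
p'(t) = 2*t + 10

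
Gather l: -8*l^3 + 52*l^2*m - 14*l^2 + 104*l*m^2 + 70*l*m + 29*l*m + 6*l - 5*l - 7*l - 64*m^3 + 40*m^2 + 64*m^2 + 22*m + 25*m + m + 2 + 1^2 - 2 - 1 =-8*l^3 + l^2*(52*m - 14) + l*(104*m^2 + 99*m - 6) - 64*m^3 + 104*m^2 + 48*m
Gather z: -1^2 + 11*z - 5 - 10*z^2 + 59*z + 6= -10*z^2 + 70*z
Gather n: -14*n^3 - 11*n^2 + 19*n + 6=-14*n^3 - 11*n^2 + 19*n + 6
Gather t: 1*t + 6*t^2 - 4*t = 6*t^2 - 3*t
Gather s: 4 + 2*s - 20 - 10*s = -8*s - 16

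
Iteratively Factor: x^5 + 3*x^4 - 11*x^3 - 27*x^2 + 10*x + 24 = (x + 2)*(x^4 + x^3 - 13*x^2 - x + 12) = (x - 3)*(x + 2)*(x^3 + 4*x^2 - x - 4) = (x - 3)*(x - 1)*(x + 2)*(x^2 + 5*x + 4) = (x - 3)*(x - 1)*(x + 1)*(x + 2)*(x + 4)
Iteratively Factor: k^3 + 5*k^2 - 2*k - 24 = (k + 3)*(k^2 + 2*k - 8) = (k - 2)*(k + 3)*(k + 4)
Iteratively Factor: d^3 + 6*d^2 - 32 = (d + 4)*(d^2 + 2*d - 8) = (d + 4)^2*(d - 2)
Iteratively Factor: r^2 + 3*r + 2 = (r + 2)*(r + 1)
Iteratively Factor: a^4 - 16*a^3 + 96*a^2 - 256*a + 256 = (a - 4)*(a^3 - 12*a^2 + 48*a - 64) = (a - 4)^2*(a^2 - 8*a + 16) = (a - 4)^3*(a - 4)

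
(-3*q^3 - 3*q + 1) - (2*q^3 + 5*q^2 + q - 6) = -5*q^3 - 5*q^2 - 4*q + 7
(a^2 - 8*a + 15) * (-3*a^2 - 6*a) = -3*a^4 + 18*a^3 + 3*a^2 - 90*a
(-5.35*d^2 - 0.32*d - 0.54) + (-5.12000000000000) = -5.35*d^2 - 0.32*d - 5.66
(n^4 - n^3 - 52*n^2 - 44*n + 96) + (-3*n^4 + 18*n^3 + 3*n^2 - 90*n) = -2*n^4 + 17*n^3 - 49*n^2 - 134*n + 96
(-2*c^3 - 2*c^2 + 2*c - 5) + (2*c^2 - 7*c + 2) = -2*c^3 - 5*c - 3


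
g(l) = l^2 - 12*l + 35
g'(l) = 2*l - 12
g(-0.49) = 41.12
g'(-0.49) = -12.98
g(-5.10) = 122.21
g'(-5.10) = -22.20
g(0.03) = 34.64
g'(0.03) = -11.94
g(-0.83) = 45.65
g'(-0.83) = -13.66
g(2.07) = 14.44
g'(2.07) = -7.86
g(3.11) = 7.35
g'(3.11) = -5.78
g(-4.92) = 118.25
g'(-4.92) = -21.84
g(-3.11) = 81.99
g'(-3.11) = -18.22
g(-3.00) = 80.00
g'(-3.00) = -18.00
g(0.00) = 35.00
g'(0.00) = -12.00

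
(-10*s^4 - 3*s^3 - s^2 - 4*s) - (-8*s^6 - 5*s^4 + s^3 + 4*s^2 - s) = 8*s^6 - 5*s^4 - 4*s^3 - 5*s^2 - 3*s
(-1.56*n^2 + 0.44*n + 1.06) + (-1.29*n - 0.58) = -1.56*n^2 - 0.85*n + 0.48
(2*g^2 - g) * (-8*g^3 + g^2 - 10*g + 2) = -16*g^5 + 10*g^4 - 21*g^3 + 14*g^2 - 2*g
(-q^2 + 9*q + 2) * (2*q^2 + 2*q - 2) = -2*q^4 + 16*q^3 + 24*q^2 - 14*q - 4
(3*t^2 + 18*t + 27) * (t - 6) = 3*t^3 - 81*t - 162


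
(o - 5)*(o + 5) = o^2 - 25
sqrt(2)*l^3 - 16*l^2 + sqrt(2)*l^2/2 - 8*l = l*(l - 8*sqrt(2))*(sqrt(2)*l + sqrt(2)/2)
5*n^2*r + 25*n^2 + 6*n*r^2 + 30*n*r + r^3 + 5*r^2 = (n + r)*(5*n + r)*(r + 5)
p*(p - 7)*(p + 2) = p^3 - 5*p^2 - 14*p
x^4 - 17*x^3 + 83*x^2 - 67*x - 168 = (x - 8)*(x - 7)*(x - 3)*(x + 1)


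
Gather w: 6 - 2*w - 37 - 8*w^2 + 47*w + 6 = -8*w^2 + 45*w - 25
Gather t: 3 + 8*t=8*t + 3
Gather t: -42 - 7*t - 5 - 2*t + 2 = -9*t - 45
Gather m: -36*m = -36*m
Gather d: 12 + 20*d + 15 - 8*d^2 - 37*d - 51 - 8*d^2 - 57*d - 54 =-16*d^2 - 74*d - 78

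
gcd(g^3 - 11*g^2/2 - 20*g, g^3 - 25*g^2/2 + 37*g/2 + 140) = g^2 - 11*g/2 - 20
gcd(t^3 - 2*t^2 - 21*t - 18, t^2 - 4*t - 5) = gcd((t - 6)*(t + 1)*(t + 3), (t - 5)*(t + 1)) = t + 1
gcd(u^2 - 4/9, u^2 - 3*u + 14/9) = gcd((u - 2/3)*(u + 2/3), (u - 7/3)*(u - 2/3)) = u - 2/3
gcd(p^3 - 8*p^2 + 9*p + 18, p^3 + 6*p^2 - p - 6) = p + 1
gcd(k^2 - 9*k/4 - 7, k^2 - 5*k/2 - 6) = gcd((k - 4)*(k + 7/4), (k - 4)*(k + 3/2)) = k - 4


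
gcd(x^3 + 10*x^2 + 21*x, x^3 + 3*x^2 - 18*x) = x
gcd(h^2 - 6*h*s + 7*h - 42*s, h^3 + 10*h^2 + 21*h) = h + 7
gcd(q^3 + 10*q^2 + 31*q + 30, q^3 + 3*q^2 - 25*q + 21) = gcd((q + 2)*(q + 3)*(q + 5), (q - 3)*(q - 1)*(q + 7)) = 1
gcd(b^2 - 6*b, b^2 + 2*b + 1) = 1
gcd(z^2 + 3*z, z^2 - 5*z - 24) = z + 3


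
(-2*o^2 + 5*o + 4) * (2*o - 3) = -4*o^3 + 16*o^2 - 7*o - 12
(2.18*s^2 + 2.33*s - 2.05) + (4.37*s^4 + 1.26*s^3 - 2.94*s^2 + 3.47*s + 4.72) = 4.37*s^4 + 1.26*s^3 - 0.76*s^2 + 5.8*s + 2.67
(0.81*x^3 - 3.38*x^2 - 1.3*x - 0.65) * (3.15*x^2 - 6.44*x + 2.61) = 2.5515*x^5 - 15.8634*x^4 + 19.7863*x^3 - 2.4973*x^2 + 0.793000000000001*x - 1.6965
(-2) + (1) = -1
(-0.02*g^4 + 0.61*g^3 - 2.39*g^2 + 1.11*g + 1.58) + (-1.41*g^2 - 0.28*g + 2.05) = -0.02*g^4 + 0.61*g^3 - 3.8*g^2 + 0.83*g + 3.63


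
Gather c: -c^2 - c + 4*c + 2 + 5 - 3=-c^2 + 3*c + 4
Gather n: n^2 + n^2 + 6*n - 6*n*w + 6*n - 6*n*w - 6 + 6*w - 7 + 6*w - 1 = 2*n^2 + n*(12 - 12*w) + 12*w - 14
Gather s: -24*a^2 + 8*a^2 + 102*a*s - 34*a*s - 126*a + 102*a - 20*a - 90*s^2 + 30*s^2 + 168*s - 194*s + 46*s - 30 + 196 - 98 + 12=-16*a^2 - 44*a - 60*s^2 + s*(68*a + 20) + 80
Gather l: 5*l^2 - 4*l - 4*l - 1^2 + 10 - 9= 5*l^2 - 8*l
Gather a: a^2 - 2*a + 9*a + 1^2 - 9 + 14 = a^2 + 7*a + 6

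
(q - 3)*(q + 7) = q^2 + 4*q - 21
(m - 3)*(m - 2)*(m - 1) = m^3 - 6*m^2 + 11*m - 6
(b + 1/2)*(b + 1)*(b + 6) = b^3 + 15*b^2/2 + 19*b/2 + 3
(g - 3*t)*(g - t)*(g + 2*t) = g^3 - 2*g^2*t - 5*g*t^2 + 6*t^3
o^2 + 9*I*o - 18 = (o + 3*I)*(o + 6*I)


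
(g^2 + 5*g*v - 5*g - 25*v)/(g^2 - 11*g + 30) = (g + 5*v)/(g - 6)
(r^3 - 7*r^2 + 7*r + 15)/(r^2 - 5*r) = r - 2 - 3/r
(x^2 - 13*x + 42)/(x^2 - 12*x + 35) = (x - 6)/(x - 5)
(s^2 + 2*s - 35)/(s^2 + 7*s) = (s - 5)/s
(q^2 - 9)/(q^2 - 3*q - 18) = (q - 3)/(q - 6)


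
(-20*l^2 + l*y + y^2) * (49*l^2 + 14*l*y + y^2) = -980*l^4 - 231*l^3*y + 43*l^2*y^2 + 15*l*y^3 + y^4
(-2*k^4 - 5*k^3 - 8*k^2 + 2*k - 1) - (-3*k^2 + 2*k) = -2*k^4 - 5*k^3 - 5*k^2 - 1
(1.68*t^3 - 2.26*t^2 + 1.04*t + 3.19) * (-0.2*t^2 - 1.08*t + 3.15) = -0.336*t^5 - 1.3624*t^4 + 7.5248*t^3 - 8.8802*t^2 - 0.1692*t + 10.0485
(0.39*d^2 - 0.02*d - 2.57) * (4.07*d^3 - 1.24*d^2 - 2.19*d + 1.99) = 1.5873*d^5 - 0.565*d^4 - 11.2892*d^3 + 4.0067*d^2 + 5.5885*d - 5.1143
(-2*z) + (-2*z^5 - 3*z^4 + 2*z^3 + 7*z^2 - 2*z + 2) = -2*z^5 - 3*z^4 + 2*z^3 + 7*z^2 - 4*z + 2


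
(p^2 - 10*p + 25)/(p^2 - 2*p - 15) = (p - 5)/(p + 3)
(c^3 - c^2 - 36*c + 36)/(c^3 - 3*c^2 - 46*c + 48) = (c - 6)/(c - 8)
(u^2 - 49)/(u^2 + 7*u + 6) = (u^2 - 49)/(u^2 + 7*u + 6)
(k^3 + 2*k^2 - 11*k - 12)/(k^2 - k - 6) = (k^2 + 5*k + 4)/(k + 2)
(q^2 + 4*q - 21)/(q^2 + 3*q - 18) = (q + 7)/(q + 6)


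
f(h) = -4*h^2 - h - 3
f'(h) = -8*h - 1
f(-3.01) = -36.23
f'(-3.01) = 23.08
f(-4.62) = -83.76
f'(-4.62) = 35.96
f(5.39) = -124.60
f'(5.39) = -44.12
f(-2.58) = -27.05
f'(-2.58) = 19.64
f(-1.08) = -6.59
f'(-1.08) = 7.64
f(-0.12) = -2.94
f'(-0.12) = -0.04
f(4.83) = -101.15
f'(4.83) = -39.64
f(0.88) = -6.98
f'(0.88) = -8.04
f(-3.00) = -36.00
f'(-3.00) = 23.00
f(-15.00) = -888.00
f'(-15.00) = 119.00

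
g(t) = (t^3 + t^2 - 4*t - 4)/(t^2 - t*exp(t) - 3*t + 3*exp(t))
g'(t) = (3*t^2 + 2*t - 4)/(t^2 - t*exp(t) - 3*t + 3*exp(t)) + (t^3 + t^2 - 4*t - 4)*(t*exp(t) - 2*t - 2*exp(t) + 3)/(t^2 - t*exp(t) - 3*t + 3*exp(t))^2 = ((3*t^2 + 2*t - 4)*(t^2 - t*exp(t) - 3*t + 3*exp(t)) + (t^3 + t^2 - 4*t - 4)*(t*exp(t) - 2*t - 2*exp(t) + 3))/(t^2 - t*exp(t) - 3*t + 3*exp(t))^2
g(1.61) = -0.78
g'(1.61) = 1.84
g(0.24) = -1.72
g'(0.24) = -1.35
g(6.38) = -0.14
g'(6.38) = 0.11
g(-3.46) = -0.87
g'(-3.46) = 0.73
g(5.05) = -0.42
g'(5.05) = 0.37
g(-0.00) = -1.33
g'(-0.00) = -1.78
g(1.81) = -0.40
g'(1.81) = 1.98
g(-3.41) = -0.83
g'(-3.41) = 0.73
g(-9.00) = -5.70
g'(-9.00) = 0.94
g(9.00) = -0.02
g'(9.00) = 0.01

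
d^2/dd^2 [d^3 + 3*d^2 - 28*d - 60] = 6*d + 6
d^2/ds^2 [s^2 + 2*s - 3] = 2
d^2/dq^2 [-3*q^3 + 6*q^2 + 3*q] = 12 - 18*q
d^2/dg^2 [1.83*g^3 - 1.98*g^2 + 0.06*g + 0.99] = 10.98*g - 3.96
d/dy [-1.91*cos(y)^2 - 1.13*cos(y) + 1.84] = (3.82*cos(y) + 1.13)*sin(y)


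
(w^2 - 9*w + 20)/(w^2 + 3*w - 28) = (w - 5)/(w + 7)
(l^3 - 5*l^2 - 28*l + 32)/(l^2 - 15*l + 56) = (l^2 + 3*l - 4)/(l - 7)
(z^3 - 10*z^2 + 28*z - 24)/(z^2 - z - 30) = (z^2 - 4*z + 4)/(z + 5)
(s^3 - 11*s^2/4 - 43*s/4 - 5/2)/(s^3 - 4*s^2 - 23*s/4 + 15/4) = (4*s^2 + 9*s + 2)/(4*s^2 + 4*s - 3)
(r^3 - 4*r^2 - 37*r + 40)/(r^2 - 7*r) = (r^3 - 4*r^2 - 37*r + 40)/(r*(r - 7))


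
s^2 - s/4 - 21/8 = (s - 7/4)*(s + 3/2)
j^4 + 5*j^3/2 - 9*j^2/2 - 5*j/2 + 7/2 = (j - 1)^2*(j + 1)*(j + 7/2)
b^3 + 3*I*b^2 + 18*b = b*(b - 3*I)*(b + 6*I)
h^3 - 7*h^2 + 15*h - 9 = (h - 3)^2*(h - 1)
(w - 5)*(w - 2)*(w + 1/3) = w^3 - 20*w^2/3 + 23*w/3 + 10/3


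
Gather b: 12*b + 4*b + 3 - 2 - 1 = 16*b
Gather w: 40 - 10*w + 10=50 - 10*w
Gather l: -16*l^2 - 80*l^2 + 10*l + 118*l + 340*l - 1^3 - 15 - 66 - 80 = -96*l^2 + 468*l - 162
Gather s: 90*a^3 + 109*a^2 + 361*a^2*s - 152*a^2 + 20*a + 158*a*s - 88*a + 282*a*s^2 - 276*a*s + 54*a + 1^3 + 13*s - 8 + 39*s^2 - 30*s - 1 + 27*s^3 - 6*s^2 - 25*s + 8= 90*a^3 - 43*a^2 - 14*a + 27*s^3 + s^2*(282*a + 33) + s*(361*a^2 - 118*a - 42)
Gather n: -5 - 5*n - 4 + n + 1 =-4*n - 8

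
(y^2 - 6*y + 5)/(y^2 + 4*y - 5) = (y - 5)/(y + 5)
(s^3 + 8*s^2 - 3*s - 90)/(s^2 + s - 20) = (s^2 + 3*s - 18)/(s - 4)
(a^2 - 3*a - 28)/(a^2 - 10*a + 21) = (a + 4)/(a - 3)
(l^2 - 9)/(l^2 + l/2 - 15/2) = 2*(l - 3)/(2*l - 5)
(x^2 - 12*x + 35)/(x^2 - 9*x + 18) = (x^2 - 12*x + 35)/(x^2 - 9*x + 18)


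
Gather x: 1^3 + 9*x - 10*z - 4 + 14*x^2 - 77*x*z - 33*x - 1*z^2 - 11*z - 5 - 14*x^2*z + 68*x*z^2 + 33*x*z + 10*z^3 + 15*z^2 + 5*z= x^2*(14 - 14*z) + x*(68*z^2 - 44*z - 24) + 10*z^3 + 14*z^2 - 16*z - 8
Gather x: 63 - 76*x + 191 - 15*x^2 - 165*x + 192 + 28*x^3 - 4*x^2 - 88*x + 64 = 28*x^3 - 19*x^2 - 329*x + 510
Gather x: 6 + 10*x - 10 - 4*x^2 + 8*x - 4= -4*x^2 + 18*x - 8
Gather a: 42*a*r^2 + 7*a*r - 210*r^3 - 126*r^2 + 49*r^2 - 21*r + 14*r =a*(42*r^2 + 7*r) - 210*r^3 - 77*r^2 - 7*r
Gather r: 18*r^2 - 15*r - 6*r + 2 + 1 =18*r^2 - 21*r + 3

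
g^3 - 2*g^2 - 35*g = g*(g - 7)*(g + 5)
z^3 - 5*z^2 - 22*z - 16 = (z - 8)*(z + 1)*(z + 2)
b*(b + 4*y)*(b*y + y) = b^3*y + 4*b^2*y^2 + b^2*y + 4*b*y^2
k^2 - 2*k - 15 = (k - 5)*(k + 3)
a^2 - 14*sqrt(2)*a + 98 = (a - 7*sqrt(2))^2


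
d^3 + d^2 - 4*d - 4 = (d - 2)*(d + 1)*(d + 2)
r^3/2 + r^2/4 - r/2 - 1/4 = (r/2 + 1/4)*(r - 1)*(r + 1)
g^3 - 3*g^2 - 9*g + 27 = (g - 3)^2*(g + 3)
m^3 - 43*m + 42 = (m - 6)*(m - 1)*(m + 7)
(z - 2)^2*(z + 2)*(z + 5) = z^4 + 3*z^3 - 14*z^2 - 12*z + 40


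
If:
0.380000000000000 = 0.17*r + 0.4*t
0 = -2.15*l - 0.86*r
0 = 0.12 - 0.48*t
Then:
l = -0.66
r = 1.65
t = 0.25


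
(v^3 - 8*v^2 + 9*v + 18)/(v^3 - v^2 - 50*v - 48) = (v^2 - 9*v + 18)/(v^2 - 2*v - 48)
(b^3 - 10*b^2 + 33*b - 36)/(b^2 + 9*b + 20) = (b^3 - 10*b^2 + 33*b - 36)/(b^2 + 9*b + 20)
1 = 1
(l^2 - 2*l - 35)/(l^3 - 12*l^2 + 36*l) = (l^2 - 2*l - 35)/(l*(l^2 - 12*l + 36))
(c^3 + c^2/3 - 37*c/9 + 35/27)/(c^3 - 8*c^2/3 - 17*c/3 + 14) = (c^2 - 2*c + 5/9)/(c^2 - 5*c + 6)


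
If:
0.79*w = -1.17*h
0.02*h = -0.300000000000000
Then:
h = -15.00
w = 22.22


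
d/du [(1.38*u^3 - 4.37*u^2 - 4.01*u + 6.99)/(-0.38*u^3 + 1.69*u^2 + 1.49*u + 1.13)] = (2.22044604925031e-16*u^5 + 0.671599999999998*u^4 + 1.0648*u^3 + 12.9124*u^2 - 33.5024*u - 14.9464)/(0.1444*u^6 - 1.2844*u^5 + 1.7237*u^4 + 4.1774*u^3 + 6.0395*u^2 + 3.3674*u + 1.2769)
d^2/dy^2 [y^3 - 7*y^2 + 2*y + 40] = 6*y - 14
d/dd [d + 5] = 1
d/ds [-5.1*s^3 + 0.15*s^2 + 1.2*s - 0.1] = -15.3*s^2 + 0.3*s + 1.2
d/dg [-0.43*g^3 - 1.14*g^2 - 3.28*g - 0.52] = -1.29*g^2 - 2.28*g - 3.28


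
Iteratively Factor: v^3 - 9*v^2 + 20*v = (v - 5)*(v^2 - 4*v) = v*(v - 5)*(v - 4)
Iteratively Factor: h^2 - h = (h - 1)*(h)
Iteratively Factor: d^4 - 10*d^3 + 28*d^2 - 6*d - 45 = (d - 3)*(d^3 - 7*d^2 + 7*d + 15) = (d - 3)*(d + 1)*(d^2 - 8*d + 15) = (d - 3)^2*(d + 1)*(d - 5)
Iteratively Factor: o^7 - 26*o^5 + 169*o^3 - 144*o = (o)*(o^6 - 26*o^4 + 169*o^2 - 144) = o*(o - 4)*(o^5 + 4*o^4 - 10*o^3 - 40*o^2 + 9*o + 36) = o*(o - 4)*(o - 3)*(o^4 + 7*o^3 + 11*o^2 - 7*o - 12) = o*(o - 4)*(o - 3)*(o - 1)*(o^3 + 8*o^2 + 19*o + 12) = o*(o - 4)*(o - 3)*(o - 1)*(o + 3)*(o^2 + 5*o + 4) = o*(o - 4)*(o - 3)*(o - 1)*(o + 3)*(o + 4)*(o + 1)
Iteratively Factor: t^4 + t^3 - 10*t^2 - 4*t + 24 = (t - 2)*(t^3 + 3*t^2 - 4*t - 12) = (t - 2)^2*(t^2 + 5*t + 6) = (t - 2)^2*(t + 3)*(t + 2)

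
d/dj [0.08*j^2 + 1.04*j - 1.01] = 0.16*j + 1.04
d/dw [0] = 0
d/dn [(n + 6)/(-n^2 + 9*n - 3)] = (-n^2 + 9*n + (n + 6)*(2*n - 9) - 3)/(n^2 - 9*n + 3)^2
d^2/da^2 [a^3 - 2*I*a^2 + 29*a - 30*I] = 6*a - 4*I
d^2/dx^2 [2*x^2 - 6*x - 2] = 4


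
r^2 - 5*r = r*(r - 5)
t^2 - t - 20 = (t - 5)*(t + 4)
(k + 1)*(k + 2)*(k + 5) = k^3 + 8*k^2 + 17*k + 10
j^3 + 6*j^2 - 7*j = j*(j - 1)*(j + 7)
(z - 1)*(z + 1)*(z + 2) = z^3 + 2*z^2 - z - 2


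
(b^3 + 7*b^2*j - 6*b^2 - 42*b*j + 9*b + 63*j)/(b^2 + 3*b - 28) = (b^3 + 7*b^2*j - 6*b^2 - 42*b*j + 9*b + 63*j)/(b^2 + 3*b - 28)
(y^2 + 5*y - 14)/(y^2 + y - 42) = (y - 2)/(y - 6)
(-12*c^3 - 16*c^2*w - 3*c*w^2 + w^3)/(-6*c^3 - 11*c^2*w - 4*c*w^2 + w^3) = (2*c + w)/(c + w)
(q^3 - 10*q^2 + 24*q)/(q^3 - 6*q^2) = (q - 4)/q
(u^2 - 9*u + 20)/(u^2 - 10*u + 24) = (u - 5)/(u - 6)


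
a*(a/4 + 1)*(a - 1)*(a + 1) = a^4/4 + a^3 - a^2/4 - a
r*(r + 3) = r^2 + 3*r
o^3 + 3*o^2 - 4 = (o - 1)*(o + 2)^2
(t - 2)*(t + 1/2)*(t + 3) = t^3 + 3*t^2/2 - 11*t/2 - 3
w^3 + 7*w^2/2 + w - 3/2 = (w - 1/2)*(w + 1)*(w + 3)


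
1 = 1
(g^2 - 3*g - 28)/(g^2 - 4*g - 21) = (g + 4)/(g + 3)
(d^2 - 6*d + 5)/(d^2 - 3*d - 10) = (d - 1)/(d + 2)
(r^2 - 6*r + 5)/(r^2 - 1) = (r - 5)/(r + 1)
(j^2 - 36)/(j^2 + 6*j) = (j - 6)/j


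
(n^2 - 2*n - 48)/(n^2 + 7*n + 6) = (n - 8)/(n + 1)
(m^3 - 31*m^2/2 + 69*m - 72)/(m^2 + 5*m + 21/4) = 2*(2*m^3 - 31*m^2 + 138*m - 144)/(4*m^2 + 20*m + 21)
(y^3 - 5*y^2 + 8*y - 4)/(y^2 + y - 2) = (y^2 - 4*y + 4)/(y + 2)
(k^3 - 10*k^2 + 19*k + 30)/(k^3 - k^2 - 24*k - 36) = (k^2 - 4*k - 5)/(k^2 + 5*k + 6)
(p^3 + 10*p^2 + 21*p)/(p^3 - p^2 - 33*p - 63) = p*(p + 7)/(p^2 - 4*p - 21)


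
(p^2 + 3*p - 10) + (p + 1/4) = p^2 + 4*p - 39/4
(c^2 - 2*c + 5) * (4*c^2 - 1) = 4*c^4 - 8*c^3 + 19*c^2 + 2*c - 5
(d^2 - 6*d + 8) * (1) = d^2 - 6*d + 8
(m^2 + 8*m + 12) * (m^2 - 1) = m^4 + 8*m^3 + 11*m^2 - 8*m - 12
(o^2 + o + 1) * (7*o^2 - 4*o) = 7*o^4 + 3*o^3 + 3*o^2 - 4*o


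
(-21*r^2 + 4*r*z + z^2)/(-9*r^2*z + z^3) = (7*r + z)/(z*(3*r + z))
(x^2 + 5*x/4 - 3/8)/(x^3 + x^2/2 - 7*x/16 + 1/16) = 2*(2*x + 3)/(4*x^2 + 3*x - 1)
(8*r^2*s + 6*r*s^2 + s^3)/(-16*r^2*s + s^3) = (-2*r - s)/(4*r - s)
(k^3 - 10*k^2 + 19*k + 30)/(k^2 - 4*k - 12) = (k^2 - 4*k - 5)/(k + 2)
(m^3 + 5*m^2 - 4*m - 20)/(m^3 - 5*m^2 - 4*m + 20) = (m + 5)/(m - 5)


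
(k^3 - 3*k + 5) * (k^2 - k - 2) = k^5 - k^4 - 5*k^3 + 8*k^2 + k - 10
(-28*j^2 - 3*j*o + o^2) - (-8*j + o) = -28*j^2 - 3*j*o + 8*j + o^2 - o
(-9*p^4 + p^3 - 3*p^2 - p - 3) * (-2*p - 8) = 18*p^5 + 70*p^4 - 2*p^3 + 26*p^2 + 14*p + 24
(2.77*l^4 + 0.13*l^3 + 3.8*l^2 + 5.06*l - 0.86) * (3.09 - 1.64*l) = -4.5428*l^5 + 8.3461*l^4 - 5.8303*l^3 + 3.4436*l^2 + 17.0458*l - 2.6574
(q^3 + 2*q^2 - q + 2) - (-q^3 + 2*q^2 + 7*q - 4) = 2*q^3 - 8*q + 6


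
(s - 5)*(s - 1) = s^2 - 6*s + 5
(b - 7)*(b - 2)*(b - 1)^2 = b^4 - 11*b^3 + 33*b^2 - 37*b + 14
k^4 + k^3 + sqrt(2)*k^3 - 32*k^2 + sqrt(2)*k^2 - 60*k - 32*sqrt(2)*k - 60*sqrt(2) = (k - 6)*(k + 2)*(k + 5)*(k + sqrt(2))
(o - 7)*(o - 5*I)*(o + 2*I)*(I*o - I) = I*o^4 + 3*o^3 - 8*I*o^3 - 24*o^2 + 17*I*o^2 + 21*o - 80*I*o + 70*I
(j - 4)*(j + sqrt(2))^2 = j^3 - 4*j^2 + 2*sqrt(2)*j^2 - 8*sqrt(2)*j + 2*j - 8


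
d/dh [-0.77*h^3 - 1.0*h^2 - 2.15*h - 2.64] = -2.31*h^2 - 2.0*h - 2.15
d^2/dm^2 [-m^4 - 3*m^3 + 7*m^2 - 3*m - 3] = -12*m^2 - 18*m + 14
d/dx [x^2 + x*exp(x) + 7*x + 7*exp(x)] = x*exp(x) + 2*x + 8*exp(x) + 7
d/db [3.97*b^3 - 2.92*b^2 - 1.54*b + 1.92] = 11.91*b^2 - 5.84*b - 1.54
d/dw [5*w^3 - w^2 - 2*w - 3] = 15*w^2 - 2*w - 2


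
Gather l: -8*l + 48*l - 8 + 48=40*l + 40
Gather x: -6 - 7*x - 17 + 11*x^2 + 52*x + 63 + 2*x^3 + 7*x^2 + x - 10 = 2*x^3 + 18*x^2 + 46*x + 30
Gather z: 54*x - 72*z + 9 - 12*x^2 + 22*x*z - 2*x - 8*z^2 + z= -12*x^2 + 52*x - 8*z^2 + z*(22*x - 71) + 9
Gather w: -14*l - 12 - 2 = -14*l - 14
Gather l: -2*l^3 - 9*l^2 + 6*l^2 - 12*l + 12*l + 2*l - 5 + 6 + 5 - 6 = -2*l^3 - 3*l^2 + 2*l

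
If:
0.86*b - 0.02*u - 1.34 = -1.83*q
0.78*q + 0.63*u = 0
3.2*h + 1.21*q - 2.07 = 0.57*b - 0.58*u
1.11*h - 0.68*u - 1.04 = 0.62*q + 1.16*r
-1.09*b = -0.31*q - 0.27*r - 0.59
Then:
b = 0.63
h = 0.69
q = 0.43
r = -0.15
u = -0.53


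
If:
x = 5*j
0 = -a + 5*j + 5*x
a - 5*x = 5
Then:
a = 30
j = 1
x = 5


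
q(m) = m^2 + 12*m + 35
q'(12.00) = 36.00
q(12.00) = 323.00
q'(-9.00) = -6.00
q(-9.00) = 8.00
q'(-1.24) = 9.52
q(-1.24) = 21.66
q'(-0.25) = 11.50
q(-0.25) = 32.06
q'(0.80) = 13.60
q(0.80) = 45.24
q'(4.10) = 20.20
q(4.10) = 101.01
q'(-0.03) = 11.94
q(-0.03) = 34.64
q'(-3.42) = 5.16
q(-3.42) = 5.66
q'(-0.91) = 10.18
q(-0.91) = 24.91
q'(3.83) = 19.66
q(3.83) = 95.63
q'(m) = 2*m + 12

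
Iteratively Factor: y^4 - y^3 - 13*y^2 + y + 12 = (y + 1)*(y^3 - 2*y^2 - 11*y + 12) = (y - 1)*(y + 1)*(y^2 - y - 12) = (y - 1)*(y + 1)*(y + 3)*(y - 4)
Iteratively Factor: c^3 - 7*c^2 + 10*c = (c - 5)*(c^2 - 2*c) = c*(c - 5)*(c - 2)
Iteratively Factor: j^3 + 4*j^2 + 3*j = (j + 1)*(j^2 + 3*j) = j*(j + 1)*(j + 3)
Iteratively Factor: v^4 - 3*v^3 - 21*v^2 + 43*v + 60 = (v - 3)*(v^3 - 21*v - 20) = (v - 3)*(v + 1)*(v^2 - v - 20) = (v - 3)*(v + 1)*(v + 4)*(v - 5)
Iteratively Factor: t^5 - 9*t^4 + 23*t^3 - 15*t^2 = (t)*(t^4 - 9*t^3 + 23*t^2 - 15*t) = t*(t - 5)*(t^3 - 4*t^2 + 3*t) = t*(t - 5)*(t - 1)*(t^2 - 3*t) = t*(t - 5)*(t - 3)*(t - 1)*(t)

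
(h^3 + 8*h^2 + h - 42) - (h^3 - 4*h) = 8*h^2 + 5*h - 42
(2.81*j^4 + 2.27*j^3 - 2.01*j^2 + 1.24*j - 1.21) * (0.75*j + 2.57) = 2.1075*j^5 + 8.9242*j^4 + 4.3264*j^3 - 4.2357*j^2 + 2.2793*j - 3.1097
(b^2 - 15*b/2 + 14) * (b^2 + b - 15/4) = b^4 - 13*b^3/2 + 11*b^2/4 + 337*b/8 - 105/2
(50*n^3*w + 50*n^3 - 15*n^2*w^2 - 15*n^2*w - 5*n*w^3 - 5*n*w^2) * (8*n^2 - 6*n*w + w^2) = 400*n^5*w + 400*n^5 - 420*n^4*w^2 - 420*n^4*w + 100*n^3*w^3 + 100*n^3*w^2 + 15*n^2*w^4 + 15*n^2*w^3 - 5*n*w^5 - 5*n*w^4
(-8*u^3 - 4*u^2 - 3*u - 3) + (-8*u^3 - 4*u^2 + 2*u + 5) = -16*u^3 - 8*u^2 - u + 2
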